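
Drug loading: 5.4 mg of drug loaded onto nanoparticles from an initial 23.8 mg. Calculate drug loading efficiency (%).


Drug loading efficiency = (drug loaded / drug initial) * 100
DLE = 5.4 / 23.8 * 100
DLE = 0.2269 * 100
DLE = 22.69%

22.69


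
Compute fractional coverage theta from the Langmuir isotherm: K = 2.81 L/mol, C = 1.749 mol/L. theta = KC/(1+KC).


Langmuir isotherm: theta = K*C / (1 + K*C)
K*C = 2.81 * 1.749 = 4.91469
theta = 4.91469 / (1 + 4.91469) = 4.91469 / 5.91469
theta = 0.8309

0.8309


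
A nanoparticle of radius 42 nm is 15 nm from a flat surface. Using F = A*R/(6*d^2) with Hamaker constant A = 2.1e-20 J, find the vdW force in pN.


Convert to SI: R = 42 nm = 4.2e-08 m, d = 15 nm = 1.5e-08 m
F = A * R / (6 * d^2)
F = 2.1e-20 * 4.2e-08 / (6 * (1.5e-08)^2)
F = 6.53333e-13 N = 0.653 pN

0.653


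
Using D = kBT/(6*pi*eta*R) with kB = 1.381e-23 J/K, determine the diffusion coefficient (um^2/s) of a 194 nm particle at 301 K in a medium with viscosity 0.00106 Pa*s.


Radius R = 194/2 = 97 nm = 9.7e-08 m
D = kB*T / (6*pi*eta*R)
D = 1.381e-23 * 301 / (6 * pi * 0.00106 * 9.7e-08)
D = 2.14477e-12 m^2/s = 2.145 um^2/s

2.145


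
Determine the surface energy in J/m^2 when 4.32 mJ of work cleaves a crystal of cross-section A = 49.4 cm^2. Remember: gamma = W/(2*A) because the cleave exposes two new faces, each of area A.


Convert: A = 49.4 cm^2 = 0.00494 m^2, W = 4.32 mJ = 0.00432 J
Cleaving exposes two faces of area A, so total new surface = 2*A and gamma = W / (2*A)
gamma = 0.00432 / (2 * 0.00494)
gamma = 0.437 J/m^2

0.437


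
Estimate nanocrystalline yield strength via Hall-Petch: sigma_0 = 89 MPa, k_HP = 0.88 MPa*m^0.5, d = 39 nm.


d = 39 nm = 3.9e-08 m
sqrt(d) = 0.0001974842
Hall-Petch contribution = k / sqrt(d) = 0.88 / 0.0001974842 = 4456.1 MPa
sigma = sigma_0 + k/sqrt(d) = 89 + 4456.1 = 4545.1 MPa

4545.1


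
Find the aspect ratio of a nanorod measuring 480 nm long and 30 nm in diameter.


Aspect ratio AR = length / diameter
AR = 480 / 30
AR = 16.0

16.0


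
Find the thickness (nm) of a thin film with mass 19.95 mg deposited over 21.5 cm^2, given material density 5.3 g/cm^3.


Convert: m = 19.95 mg = 1.9950e-05 kg, A = 21.5 cm^2 = 2.1500e-03 m^2, rho = 5.3 g/cm^3 = 5300 kg/m^3
t = m / (A * rho)
t = 1.9950e-05 / (2.1500e-03 * 5300)
t = 1.7508e-06 m = 1750.8 nm

1750.8


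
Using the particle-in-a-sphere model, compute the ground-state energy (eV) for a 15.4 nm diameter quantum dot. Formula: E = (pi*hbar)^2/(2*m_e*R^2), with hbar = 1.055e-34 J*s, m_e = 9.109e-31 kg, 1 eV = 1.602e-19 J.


Radius R = 15.4/2 = 7.7 nm = 7.7e-09 m
E = (pi * 1.055e-34)^2 / (2 * 9.109e-31 * (7.7e-09)^2)
E(J) = 1.017e-21
E = E(J) / 1.602e-19 = 0.0063 eV

0.0063


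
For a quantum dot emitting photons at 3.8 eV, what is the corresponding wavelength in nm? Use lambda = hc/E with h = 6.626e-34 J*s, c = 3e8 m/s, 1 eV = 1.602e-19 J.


Convert energy: E = 3.8 eV = 3.8 * 1.602e-19 = 6.0876e-19 J
lambda = h*c / E = 6.626e-34 * 3e8 / 6.0876e-19
lambda = 3.26533e-07 m = 326.5 nm

326.5


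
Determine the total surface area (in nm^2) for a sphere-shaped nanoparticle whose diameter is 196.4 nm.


Radius r = 196.4/2 = 98.2 nm
Surface area SA = 4 * pi * r^2
SA = 4 * pi * (98.2)^2
SA = 121180.53 nm^2

121180.53


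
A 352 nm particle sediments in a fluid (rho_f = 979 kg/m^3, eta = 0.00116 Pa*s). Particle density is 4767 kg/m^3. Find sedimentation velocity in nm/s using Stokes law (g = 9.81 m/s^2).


Radius R = 352/2 nm = 1.76e-07 m
Density difference = 4767 - 979 = 3788 kg/m^3
v = 2 * R^2 * (rho_p - rho_f) * g / (9 * eta)
v = 2 * (1.76e-07)^2 * 3788 * 9.81 / (9 * 0.00116)
v = 2.20513e-07 m/s = 220.5128 nm/s

220.5128


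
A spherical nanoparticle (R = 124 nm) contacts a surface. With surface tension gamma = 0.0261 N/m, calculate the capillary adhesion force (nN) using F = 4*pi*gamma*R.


Convert radius: R = 124 nm = 1.24e-07 m
F = 4 * pi * gamma * R
F = 4 * pi * 0.0261 * 1.24e-07
F = 4.06698e-08 N = 40.6698 nN

40.6698


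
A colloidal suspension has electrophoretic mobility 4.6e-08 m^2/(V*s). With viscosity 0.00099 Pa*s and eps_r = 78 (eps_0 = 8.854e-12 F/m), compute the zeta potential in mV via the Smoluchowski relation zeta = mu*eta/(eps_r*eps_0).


Smoluchowski equation: zeta = mu * eta / (eps_r * eps_0)
zeta = 4.6e-08 * 0.00099 / (78 * 8.854e-12)
zeta = 0.065942 V = 65.94 mV

65.94


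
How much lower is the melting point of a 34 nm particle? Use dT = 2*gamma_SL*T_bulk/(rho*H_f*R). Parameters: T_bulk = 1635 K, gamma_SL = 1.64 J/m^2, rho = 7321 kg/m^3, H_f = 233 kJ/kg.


Radius R = 34/2 = 17 nm = 1.7e-08 m
Convert H_f = 233 kJ/kg = 233000 J/kg
dT = 2 * gamma_SL * T_bulk / (rho * H_f * R)
dT = 2 * 1.64 * 1635 / (7321 * 233000 * 1.7e-08)
dT = 184.9 K

184.9


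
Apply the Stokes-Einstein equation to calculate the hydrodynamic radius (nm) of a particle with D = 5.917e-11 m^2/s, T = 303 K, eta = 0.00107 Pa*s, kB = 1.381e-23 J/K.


Stokes-Einstein: R = kB*T / (6*pi*eta*D)
R = 1.381e-23 * 303 / (6 * pi * 0.00107 * 5.917e-11)
R = 3.50631e-09 m = 3.51 nm

3.51


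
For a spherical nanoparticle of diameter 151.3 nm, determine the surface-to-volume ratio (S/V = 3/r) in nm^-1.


Radius r = 151.3/2 = 75.65 nm
S/V = 3 / r = 3 / 75.65
S/V = 0.0397 nm^-1

0.0397


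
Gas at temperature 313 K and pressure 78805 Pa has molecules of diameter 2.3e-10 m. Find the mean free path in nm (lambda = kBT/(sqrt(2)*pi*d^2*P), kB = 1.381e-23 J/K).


Mean free path: lambda = kB*T / (sqrt(2) * pi * d^2 * P)
lambda = 1.381e-23 * 313 / (sqrt(2) * pi * (2.3e-10)^2 * 78805)
lambda = 2.3338e-07 m
lambda = 233.38 nm

233.38


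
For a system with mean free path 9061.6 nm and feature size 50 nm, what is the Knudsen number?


Knudsen number Kn = lambda / L
Kn = 9061.6 / 50
Kn = 181.232

181.232


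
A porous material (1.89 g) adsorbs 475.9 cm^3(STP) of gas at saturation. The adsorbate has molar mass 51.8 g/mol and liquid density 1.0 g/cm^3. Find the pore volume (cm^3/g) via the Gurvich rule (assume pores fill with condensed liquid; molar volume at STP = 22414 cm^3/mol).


Moles adsorbed n = V_ads / 22414 = 475.9 / 22414 = 2.123227e-02 mol
Liquid volume V_liq = n * M / rho_liq = 2.123227e-02 * 51.8 / 1.0 = 1.09983 cm^3
Specific pore volume V_pore = V_liq / m_sample = 1.09983 / 1.89
V_pore = 0.5819 cm^3/g

0.5819


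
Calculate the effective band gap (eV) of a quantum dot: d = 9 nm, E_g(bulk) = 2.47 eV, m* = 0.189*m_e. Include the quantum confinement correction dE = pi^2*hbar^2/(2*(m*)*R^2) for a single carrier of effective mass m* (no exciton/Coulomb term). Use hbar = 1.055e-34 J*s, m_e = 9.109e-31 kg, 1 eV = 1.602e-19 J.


Radius R = 9/2 nm = 4.5e-09 m
Confinement energy dE = pi^2 * hbar^2 / (2 * m_eff * m_e * R^2)
dE = pi^2 * (1.055e-34)^2 / (2 * 0.189 * 9.109e-31 * (4.5e-09)^2) J, divided by 1.602e-19 J/eV
dE = 0.0983 eV
Total band gap = E_g(bulk) + dE = 2.47 + 0.0983 = 2.5683 eV

2.5683


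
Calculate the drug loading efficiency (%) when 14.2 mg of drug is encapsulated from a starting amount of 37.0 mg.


Drug loading efficiency = (drug loaded / drug initial) * 100
DLE = 14.2 / 37.0 * 100
DLE = 0.3838 * 100
DLE = 38.38%

38.38


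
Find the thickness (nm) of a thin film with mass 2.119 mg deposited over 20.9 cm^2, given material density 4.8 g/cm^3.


Convert: m = 2.119 mg = 2.1190e-06 kg, A = 20.9 cm^2 = 2.0900e-03 m^2, rho = 4.8 g/cm^3 = 4800 kg/m^3
t = m / (A * rho)
t = 2.1190e-06 / (2.0900e-03 * 4800)
t = 2.1122e-07 m = 211.2 nm

211.2


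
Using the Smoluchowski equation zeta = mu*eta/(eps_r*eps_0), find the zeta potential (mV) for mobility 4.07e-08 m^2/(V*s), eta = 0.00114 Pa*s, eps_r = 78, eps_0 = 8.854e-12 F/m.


Smoluchowski equation: zeta = mu * eta / (eps_r * eps_0)
zeta = 4.07e-08 * 0.00114 / (78 * 8.854e-12)
zeta = 0.067184 V = 67.18 mV

67.18


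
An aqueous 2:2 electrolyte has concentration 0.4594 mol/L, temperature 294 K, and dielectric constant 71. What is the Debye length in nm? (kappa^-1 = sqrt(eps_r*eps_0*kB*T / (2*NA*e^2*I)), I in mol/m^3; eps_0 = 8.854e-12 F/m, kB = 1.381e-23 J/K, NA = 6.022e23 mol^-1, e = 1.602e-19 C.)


Ionic strength I = 0.4594 * 2^2 * 1000 = 1837.6 mol/m^3
kappa^-1 = sqrt(71 * 8.854e-12 * 1.381e-23 * 294 / (2 * 6.022e23 * (1.602e-19)^2 * 1837.6))
kappa^-1 = 0.212 nm

0.212


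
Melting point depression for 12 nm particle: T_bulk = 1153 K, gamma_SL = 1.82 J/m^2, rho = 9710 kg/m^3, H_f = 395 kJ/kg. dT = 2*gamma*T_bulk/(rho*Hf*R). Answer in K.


Radius R = 12/2 = 6 nm = 6e-09 m
Convert H_f = 395 kJ/kg = 395000 J/kg
dT = 2 * gamma_SL * T_bulk / (rho * H_f * R)
dT = 2 * 1.82 * 1153 / (9710 * 395000 * 6e-09)
dT = 182.4 K

182.4


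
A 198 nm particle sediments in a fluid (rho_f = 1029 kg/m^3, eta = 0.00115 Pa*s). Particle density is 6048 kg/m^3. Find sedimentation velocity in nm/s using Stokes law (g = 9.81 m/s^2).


Radius R = 198/2 nm = 9.9e-08 m
Density difference = 6048 - 1029 = 5019 kg/m^3
v = 2 * R^2 * (rho_p - rho_f) * g / (9 * eta)
v = 2 * (9.9e-08)^2 * 5019 * 9.81 / (9 * 0.00115)
v = 9.32494e-08 m/s = 93.2494 nm/s

93.2494


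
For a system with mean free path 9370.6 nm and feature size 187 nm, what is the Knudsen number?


Knudsen number Kn = lambda / L
Kn = 9370.6 / 187
Kn = 50.1102

50.1102


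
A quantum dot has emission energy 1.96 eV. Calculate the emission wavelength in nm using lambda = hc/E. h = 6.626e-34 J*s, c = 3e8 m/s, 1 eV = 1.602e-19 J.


Convert energy: E = 1.96 eV = 1.96 * 1.602e-19 = 3.13992e-19 J
lambda = h*c / E = 6.626e-34 * 3e8 / 3.13992e-19
lambda = 6.33073e-07 m = 633.1 nm

633.1


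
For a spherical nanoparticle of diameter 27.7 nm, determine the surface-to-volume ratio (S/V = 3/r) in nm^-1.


Radius r = 27.7/2 = 13.85 nm
S/V = 3 / r = 3 / 13.85
S/V = 0.2166 nm^-1

0.2166


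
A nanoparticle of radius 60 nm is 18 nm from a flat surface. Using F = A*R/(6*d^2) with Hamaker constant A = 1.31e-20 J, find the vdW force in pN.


Convert to SI: R = 60 nm = 6e-08 m, d = 18 nm = 1.8e-08 m
F = A * R / (6 * d^2)
F = 1.31e-20 * 6e-08 / (6 * (1.8e-08)^2)
F = 4.04321e-13 N = 0.404 pN

0.404


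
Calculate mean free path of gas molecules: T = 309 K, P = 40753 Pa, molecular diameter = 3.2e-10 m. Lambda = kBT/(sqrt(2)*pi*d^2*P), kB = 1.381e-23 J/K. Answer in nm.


Mean free path: lambda = kB*T / (sqrt(2) * pi * d^2 * P)
lambda = 1.381e-23 * 309 / (sqrt(2) * pi * (3.2e-10)^2 * 40753)
lambda = 2.30159e-07 m
lambda = 230.16 nm

230.16


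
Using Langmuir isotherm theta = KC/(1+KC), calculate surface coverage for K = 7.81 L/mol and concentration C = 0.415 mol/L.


Langmuir isotherm: theta = K*C / (1 + K*C)
K*C = 7.81 * 0.415 = 3.24115
theta = 3.24115 / (1 + 3.24115) = 3.24115 / 4.24115
theta = 0.7642

0.7642


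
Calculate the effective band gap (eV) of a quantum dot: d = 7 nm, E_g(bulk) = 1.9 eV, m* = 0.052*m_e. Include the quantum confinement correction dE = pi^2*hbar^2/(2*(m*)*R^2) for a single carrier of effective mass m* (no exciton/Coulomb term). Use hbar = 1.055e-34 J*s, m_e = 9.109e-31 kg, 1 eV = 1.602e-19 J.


Radius R = 7/2 nm = 3.5e-09 m
Confinement energy dE = pi^2 * hbar^2 / (2 * m_eff * m_e * R^2)
dE = pi^2 * (1.055e-34)^2 / (2 * 0.052 * 9.109e-31 * (3.5e-09)^2) J, divided by 1.602e-19 J/eV
dE = 0.5909 eV
Total band gap = E_g(bulk) + dE = 1.9 + 0.5909 = 2.4909 eV

2.4909


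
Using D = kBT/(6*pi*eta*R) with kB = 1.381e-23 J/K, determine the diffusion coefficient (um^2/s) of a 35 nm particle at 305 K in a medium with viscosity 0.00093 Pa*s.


Radius R = 35/2 = 17.5 nm = 1.75e-08 m
D = kB*T / (6*pi*eta*R)
D = 1.381e-23 * 305 / (6 * pi * 0.00093 * 1.75e-08)
D = 1.373e-11 m^2/s = 13.73 um^2/s

13.73


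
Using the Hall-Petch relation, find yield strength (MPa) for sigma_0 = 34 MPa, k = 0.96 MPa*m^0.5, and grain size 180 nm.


d = 180 nm = 1.8e-07 m
sqrt(d) = 0.0004242641
Hall-Petch contribution = k / sqrt(d) = 0.96 / 0.0004242641 = 2262.7 MPa
sigma = sigma_0 + k/sqrt(d) = 34 + 2262.7 = 2296.7 MPa

2296.7


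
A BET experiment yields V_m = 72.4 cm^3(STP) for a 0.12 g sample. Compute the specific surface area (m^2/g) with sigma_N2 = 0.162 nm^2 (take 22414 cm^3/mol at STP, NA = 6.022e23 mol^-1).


Number of moles in monolayer = V_m / 22414 = 72.4 / 22414 = 0.00323012
Number of molecules = moles * NA = 0.00323012 * 6.022e23
SA = molecules * sigma / mass
SA = (72.4 / 22414) * 6.022e23 * 0.162e-18 / 0.12
SA = 2626.0 m^2/g

2626.0


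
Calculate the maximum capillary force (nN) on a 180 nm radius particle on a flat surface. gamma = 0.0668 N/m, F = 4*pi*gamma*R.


Convert radius: R = 180 nm = 1.8e-07 m
F = 4 * pi * gamma * R
F = 4 * pi * 0.0668 * 1.8e-07
F = 1.51098e-07 N = 151.098 nN

151.098


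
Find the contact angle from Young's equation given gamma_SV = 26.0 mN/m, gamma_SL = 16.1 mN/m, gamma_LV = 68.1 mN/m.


cos(theta) = (gamma_SV - gamma_SL) / gamma_LV
cos(theta) = (26.0 - 16.1) / 68.1
cos(theta) = 0.145374
theta = arccos(0.145374) = 81.64 degrees

81.64


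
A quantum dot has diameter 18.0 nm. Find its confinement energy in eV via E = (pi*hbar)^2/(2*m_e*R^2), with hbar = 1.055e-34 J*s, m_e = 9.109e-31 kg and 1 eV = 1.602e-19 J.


Radius R = 18.0/2 = 9 nm = 9e-09 m
E = (pi * 1.055e-34)^2 / (2 * 9.109e-31 * (9e-09)^2)
E(J) = 7.44422e-22
E = E(J) / 1.602e-19 = 0.0046 eV

0.0046


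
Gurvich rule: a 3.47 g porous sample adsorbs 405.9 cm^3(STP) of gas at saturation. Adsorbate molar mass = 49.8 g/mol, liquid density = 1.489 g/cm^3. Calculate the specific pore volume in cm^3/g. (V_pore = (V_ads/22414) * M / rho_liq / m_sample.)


Moles adsorbed n = V_ads / 22414 = 405.9 / 22414 = 1.810922e-02 mol
Liquid volume V_liq = n * M / rho_liq = 1.810922e-02 * 49.8 / 1.489 = 0.60567 cm^3
Specific pore volume V_pore = V_liq / m_sample = 0.60567 / 3.47
V_pore = 0.1745 cm^3/g

0.1745


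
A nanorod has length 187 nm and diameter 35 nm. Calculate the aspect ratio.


Aspect ratio AR = length / diameter
AR = 187 / 35
AR = 5.34

5.34


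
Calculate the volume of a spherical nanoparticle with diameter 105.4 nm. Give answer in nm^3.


Radius r = 105.4/2 = 52.7 nm
Volume V = (4/3) * pi * r^3
V = (4/3) * pi * (52.7)^3
V = 613084.67 nm^3

613084.67


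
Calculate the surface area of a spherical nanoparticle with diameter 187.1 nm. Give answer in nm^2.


Radius r = 187.1/2 = 93.55 nm
Surface area SA = 4 * pi * r^2
SA = 4 * pi * (93.55)^2
SA = 109975.88 nm^2

109975.88


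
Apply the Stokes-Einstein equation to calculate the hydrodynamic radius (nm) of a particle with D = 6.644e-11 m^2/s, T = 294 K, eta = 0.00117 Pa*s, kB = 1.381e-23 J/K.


Stokes-Einstein: R = kB*T / (6*pi*eta*D)
R = 1.381e-23 * 294 / (6 * pi * 0.00117 * 6.644e-11)
R = 2.77092e-09 m = 2.77 nm

2.77


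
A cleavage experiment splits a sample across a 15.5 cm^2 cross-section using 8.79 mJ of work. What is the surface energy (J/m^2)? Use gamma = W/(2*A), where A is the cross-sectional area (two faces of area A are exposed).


Convert: A = 15.5 cm^2 = 0.00155 m^2, W = 8.79 mJ = 0.00879 J
Cleaving exposes two faces of area A, so total new surface = 2*A and gamma = W / (2*A)
gamma = 0.00879 / (2 * 0.00155)
gamma = 2.835 J/m^2

2.835


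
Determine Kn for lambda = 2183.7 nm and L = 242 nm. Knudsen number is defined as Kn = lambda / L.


Knudsen number Kn = lambda / L
Kn = 2183.7 / 242
Kn = 9.0236

9.0236


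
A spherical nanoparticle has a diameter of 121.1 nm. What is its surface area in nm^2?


Radius r = 121.1/2 = 60.55 nm
Surface area SA = 4 * pi * r^2
SA = 4 * pi * (60.55)^2
SA = 46072.12 nm^2

46072.12


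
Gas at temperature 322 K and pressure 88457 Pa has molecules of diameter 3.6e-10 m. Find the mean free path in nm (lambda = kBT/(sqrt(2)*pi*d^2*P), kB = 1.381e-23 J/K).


Mean free path: lambda = kB*T / (sqrt(2) * pi * d^2 * P)
lambda = 1.381e-23 * 322 / (sqrt(2) * pi * (3.6e-10)^2 * 88457)
lambda = 8.73067e-08 m
lambda = 87.31 nm

87.31


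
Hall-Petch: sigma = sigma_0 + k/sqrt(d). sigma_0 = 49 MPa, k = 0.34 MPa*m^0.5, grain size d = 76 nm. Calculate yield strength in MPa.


d = 76 nm = 7.6e-08 m
sqrt(d) = 0.000275681
Hall-Petch contribution = k / sqrt(d) = 0.34 / 0.000275681 = 1233.3 MPa
sigma = sigma_0 + k/sqrt(d) = 49 + 1233.3 = 1282.3 MPa

1282.3


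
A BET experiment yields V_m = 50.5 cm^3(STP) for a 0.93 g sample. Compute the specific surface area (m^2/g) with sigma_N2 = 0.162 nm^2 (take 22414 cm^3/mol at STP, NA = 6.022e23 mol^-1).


Number of moles in monolayer = V_m / 22414 = 50.5 / 22414 = 0.00225306
Number of molecules = moles * NA = 0.00225306 * 6.022e23
SA = molecules * sigma / mass
SA = (50.5 / 22414) * 6.022e23 * 0.162e-18 / 0.93
SA = 236.3 m^2/g

236.3


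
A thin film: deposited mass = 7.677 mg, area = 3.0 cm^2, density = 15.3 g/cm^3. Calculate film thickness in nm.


Convert: m = 7.677 mg = 7.6770e-06 kg, A = 3.0 cm^2 = 3.0000e-04 m^2, rho = 15.3 g/cm^3 = 15300 kg/m^3
t = m / (A * rho)
t = 7.6770e-06 / (3.0000e-04 * 15300)
t = 1.6725e-06 m = 1672.5 nm

1672.5


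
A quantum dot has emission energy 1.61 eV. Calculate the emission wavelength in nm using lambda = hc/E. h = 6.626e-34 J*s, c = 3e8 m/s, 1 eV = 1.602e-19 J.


Convert energy: E = 1.61 eV = 1.61 * 1.602e-19 = 2.57922e-19 J
lambda = h*c / E = 6.626e-34 * 3e8 / 2.57922e-19
lambda = 7.70698e-07 m = 770.7 nm

770.7


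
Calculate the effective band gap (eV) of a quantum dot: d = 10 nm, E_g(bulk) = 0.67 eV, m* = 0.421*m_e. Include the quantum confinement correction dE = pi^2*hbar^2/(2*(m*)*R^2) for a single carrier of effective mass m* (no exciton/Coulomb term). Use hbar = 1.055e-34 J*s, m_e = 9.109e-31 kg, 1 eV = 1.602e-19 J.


Radius R = 10/2 nm = 5e-09 m
Confinement energy dE = pi^2 * hbar^2 / (2 * m_eff * m_e * R^2)
dE = pi^2 * (1.055e-34)^2 / (2 * 0.421 * 9.109e-31 * (5e-09)^2) J, divided by 1.602e-19 J/eV
dE = 0.0358 eV
Total band gap = E_g(bulk) + dE = 0.67 + 0.0358 = 0.7058 eV

0.7058


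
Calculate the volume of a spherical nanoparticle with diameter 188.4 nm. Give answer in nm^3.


Radius r = 188.4/2 = 94.2 nm
Volume V = (4/3) * pi * r^3
V = (4/3) * pi * (94.2)^3
V = 3501396.7 nm^3

3501396.7


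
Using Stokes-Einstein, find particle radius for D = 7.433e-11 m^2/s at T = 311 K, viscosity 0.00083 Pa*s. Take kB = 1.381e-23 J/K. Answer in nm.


Stokes-Einstein: R = kB*T / (6*pi*eta*D)
R = 1.381e-23 * 311 / (6 * pi * 0.00083 * 7.433e-11)
R = 3.69327e-09 m = 3.69 nm

3.69


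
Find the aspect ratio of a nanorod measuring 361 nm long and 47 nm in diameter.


Aspect ratio AR = length / diameter
AR = 361 / 47
AR = 7.68

7.68


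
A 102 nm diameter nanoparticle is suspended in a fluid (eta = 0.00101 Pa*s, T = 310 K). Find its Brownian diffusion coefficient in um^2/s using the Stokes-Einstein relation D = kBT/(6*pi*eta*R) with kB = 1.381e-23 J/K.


Radius R = 102/2 = 51 nm = 5.1e-08 m
D = kB*T / (6*pi*eta*R)
D = 1.381e-23 * 310 / (6 * pi * 0.00101 * 5.1e-08)
D = 4.40923e-12 m^2/s = 4.409 um^2/s

4.409


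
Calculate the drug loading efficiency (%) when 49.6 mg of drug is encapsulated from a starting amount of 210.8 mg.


Drug loading efficiency = (drug loaded / drug initial) * 100
DLE = 49.6 / 210.8 * 100
DLE = 0.2353 * 100
DLE = 23.53%

23.53


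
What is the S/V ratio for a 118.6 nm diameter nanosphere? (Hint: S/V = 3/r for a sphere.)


Radius r = 118.6/2 = 59.3 nm
S/V = 3 / r = 3 / 59.3
S/V = 0.0506 nm^-1

0.0506


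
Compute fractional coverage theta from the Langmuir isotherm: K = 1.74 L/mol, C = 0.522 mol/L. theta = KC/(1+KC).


Langmuir isotherm: theta = K*C / (1 + K*C)
K*C = 1.74 * 0.522 = 0.90828
theta = 0.90828 / (1 + 0.90828) = 0.90828 / 1.90828
theta = 0.476

0.476


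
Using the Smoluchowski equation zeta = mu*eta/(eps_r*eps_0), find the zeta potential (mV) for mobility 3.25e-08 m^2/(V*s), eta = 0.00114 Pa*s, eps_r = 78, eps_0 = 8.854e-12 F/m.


Smoluchowski equation: zeta = mu * eta / (eps_r * eps_0)
zeta = 3.25e-08 * 0.00114 / (78 * 8.854e-12)
zeta = 0.053648 V = 53.65 mV

53.65


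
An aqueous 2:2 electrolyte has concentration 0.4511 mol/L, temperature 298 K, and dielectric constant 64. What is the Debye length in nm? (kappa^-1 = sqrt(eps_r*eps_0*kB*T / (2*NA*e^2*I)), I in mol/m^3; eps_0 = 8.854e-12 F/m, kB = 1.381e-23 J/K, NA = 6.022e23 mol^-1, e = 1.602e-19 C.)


Ionic strength I = 0.4511 * 2^2 * 1000 = 1804.4 mol/m^3
kappa^-1 = sqrt(64 * 8.854e-12 * 1.381e-23 * 298 / (2 * 6.022e23 * (1.602e-19)^2 * 1804.4))
kappa^-1 = 0.204 nm

0.204


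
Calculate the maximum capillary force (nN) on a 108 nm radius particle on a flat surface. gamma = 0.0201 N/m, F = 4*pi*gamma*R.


Convert radius: R = 108 nm = 1.08e-07 m
F = 4 * pi * gamma * R
F = 4 * pi * 0.0201 * 1.08e-07
F = 2.72791e-08 N = 27.2791 nN

27.2791


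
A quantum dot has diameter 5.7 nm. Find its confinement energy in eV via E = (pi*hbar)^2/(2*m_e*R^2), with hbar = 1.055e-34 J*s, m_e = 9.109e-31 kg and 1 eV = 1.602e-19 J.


Radius R = 5.7/2 = 2.85 nm = 2.85e-09 m
E = (pi * 1.055e-34)^2 / (2 * 9.109e-31 * (2.85e-09)^2)
E(J) = 7.42359e-21
E = E(J) / 1.602e-19 = 0.0463 eV

0.0463


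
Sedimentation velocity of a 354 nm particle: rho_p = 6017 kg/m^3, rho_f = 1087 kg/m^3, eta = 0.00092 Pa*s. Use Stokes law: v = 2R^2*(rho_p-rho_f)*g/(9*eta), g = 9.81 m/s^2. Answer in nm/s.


Radius R = 354/2 nm = 1.77e-07 m
Density difference = 6017 - 1087 = 4930 kg/m^3
v = 2 * R^2 * (rho_p - rho_f) * g / (9 * eta)
v = 2 * (1.77e-07)^2 * 4930 * 9.81 / (9 * 0.00092)
v = 3.65984e-07 m/s = 365.984 nm/s

365.984


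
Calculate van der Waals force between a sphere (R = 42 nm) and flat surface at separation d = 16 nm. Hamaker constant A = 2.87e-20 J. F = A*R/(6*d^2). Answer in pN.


Convert to SI: R = 42 nm = 4.2e-08 m, d = 16 nm = 1.6e-08 m
F = A * R / (6 * d^2)
F = 2.87e-20 * 4.2e-08 / (6 * (1.6e-08)^2)
F = 7.84766e-13 N = 0.785 pN

0.785


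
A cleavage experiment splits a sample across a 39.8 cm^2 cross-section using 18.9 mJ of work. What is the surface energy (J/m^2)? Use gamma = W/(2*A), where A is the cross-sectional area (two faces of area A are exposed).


Convert: A = 39.8 cm^2 = 0.00398 m^2, W = 18.9 mJ = 0.0189 J
Cleaving exposes two faces of area A, so total new surface = 2*A and gamma = W / (2*A)
gamma = 0.0189 / (2 * 0.00398)
gamma = 2.374 J/m^2

2.374


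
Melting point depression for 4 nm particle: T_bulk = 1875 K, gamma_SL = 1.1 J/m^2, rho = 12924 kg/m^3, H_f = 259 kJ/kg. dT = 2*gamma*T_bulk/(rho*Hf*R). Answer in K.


Radius R = 4/2 = 2 nm = 2e-09 m
Convert H_f = 259 kJ/kg = 259000 J/kg
dT = 2 * gamma_SL * T_bulk / (rho * H_f * R)
dT = 2 * 1.1 * 1875 / (12924 * 259000 * 2e-09)
dT = 616.2 K

616.2


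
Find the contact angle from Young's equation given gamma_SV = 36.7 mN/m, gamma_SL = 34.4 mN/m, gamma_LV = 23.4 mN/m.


cos(theta) = (gamma_SV - gamma_SL) / gamma_LV
cos(theta) = (36.7 - 34.4) / 23.4
cos(theta) = 0.098291
theta = arccos(0.098291) = 84.36 degrees

84.36


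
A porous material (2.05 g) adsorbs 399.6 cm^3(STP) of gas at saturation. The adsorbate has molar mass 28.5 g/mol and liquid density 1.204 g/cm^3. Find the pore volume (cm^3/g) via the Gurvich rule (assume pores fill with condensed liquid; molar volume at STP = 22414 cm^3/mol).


Moles adsorbed n = V_ads / 22414 = 399.6 / 22414 = 1.782814e-02 mol
Liquid volume V_liq = n * M / rho_liq = 1.782814e-02 * 28.5 / 1.204 = 0.42201 cm^3
Specific pore volume V_pore = V_liq / m_sample = 0.42201 / 2.05
V_pore = 0.2059 cm^3/g

0.2059


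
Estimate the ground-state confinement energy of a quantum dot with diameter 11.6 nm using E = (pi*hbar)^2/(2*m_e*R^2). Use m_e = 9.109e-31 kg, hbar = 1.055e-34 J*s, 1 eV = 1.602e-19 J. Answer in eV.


Radius R = 11.6/2 = 5.8 nm = 5.8e-09 m
E = (pi * 1.055e-34)^2 / (2 * 9.109e-31 * (5.8e-09)^2)
E(J) = 1.79245e-21
E = E(J) / 1.602e-19 = 0.0112 eV

0.0112


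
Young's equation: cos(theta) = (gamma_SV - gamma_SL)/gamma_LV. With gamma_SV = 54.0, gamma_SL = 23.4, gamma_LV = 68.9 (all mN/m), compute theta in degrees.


cos(theta) = (gamma_SV - gamma_SL) / gamma_LV
cos(theta) = (54.0 - 23.4) / 68.9
cos(theta) = 0.444122
theta = arccos(0.444122) = 63.63 degrees

63.63


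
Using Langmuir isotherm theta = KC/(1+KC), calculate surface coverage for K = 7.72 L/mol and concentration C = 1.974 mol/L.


Langmuir isotherm: theta = K*C / (1 + K*C)
K*C = 7.72 * 1.974 = 15.23928
theta = 15.23928 / (1 + 15.23928) = 15.23928 / 16.23928
theta = 0.9384

0.9384


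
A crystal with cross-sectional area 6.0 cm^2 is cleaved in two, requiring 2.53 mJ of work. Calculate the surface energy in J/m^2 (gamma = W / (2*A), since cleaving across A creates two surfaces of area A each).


Convert: A = 6.0 cm^2 = 0.0006 m^2, W = 2.53 mJ = 0.00253 J
Cleaving exposes two faces of area A, so total new surface = 2*A and gamma = W / (2*A)
gamma = 0.00253 / (2 * 0.0006)
gamma = 2.108 J/m^2

2.108


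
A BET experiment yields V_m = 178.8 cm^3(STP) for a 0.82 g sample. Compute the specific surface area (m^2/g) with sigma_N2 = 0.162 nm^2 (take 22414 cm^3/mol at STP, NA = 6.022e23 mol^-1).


Number of moles in monolayer = V_m / 22414 = 178.8 / 22414 = 0.00797716
Number of molecules = moles * NA = 0.00797716 * 6.022e23
SA = molecules * sigma / mass
SA = (178.8 / 22414) * 6.022e23 * 0.162e-18 / 0.82
SA = 949.1 m^2/g

949.1


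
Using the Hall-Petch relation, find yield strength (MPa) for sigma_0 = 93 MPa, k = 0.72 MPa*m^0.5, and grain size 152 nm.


d = 152 nm = 1.52e-07 m
sqrt(d) = 0.0003898718
Hall-Petch contribution = k / sqrt(d) = 0.72 / 0.0003898718 = 1846.8 MPa
sigma = sigma_0 + k/sqrt(d) = 93 + 1846.8 = 1939.8 MPa

1939.8


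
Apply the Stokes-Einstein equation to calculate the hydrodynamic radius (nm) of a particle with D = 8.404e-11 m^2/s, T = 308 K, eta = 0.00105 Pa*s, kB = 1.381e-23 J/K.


Stokes-Einstein: R = kB*T / (6*pi*eta*D)
R = 1.381e-23 * 308 / (6 * pi * 0.00105 * 8.404e-11)
R = 2.55722e-09 m = 2.56 nm

2.56


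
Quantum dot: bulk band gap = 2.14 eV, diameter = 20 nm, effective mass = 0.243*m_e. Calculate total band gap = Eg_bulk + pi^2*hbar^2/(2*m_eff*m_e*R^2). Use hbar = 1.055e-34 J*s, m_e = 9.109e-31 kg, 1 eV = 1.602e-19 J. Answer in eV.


Radius R = 20/2 nm = 1e-08 m
Confinement energy dE = pi^2 * hbar^2 / (2 * m_eff * m_e * R^2)
dE = pi^2 * (1.055e-34)^2 / (2 * 0.243 * 9.109e-31 * (1e-08)^2) J, divided by 1.602e-19 J/eV
dE = 0.0155 eV
Total band gap = E_g(bulk) + dE = 2.14 + 0.0155 = 2.1555 eV

2.1555


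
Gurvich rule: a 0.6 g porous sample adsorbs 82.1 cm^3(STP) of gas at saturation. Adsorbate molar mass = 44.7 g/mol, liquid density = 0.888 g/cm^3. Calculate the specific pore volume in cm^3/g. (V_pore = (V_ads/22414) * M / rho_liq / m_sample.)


Moles adsorbed n = V_ads / 22414 = 82.1 / 22414 = 3.662889e-03 mol
Liquid volume V_liq = n * M / rho_liq = 3.662889e-03 * 44.7 / 0.888 = 0.18438 cm^3
Specific pore volume V_pore = V_liq / m_sample = 0.18438 / 0.6
V_pore = 0.3073 cm^3/g

0.3073


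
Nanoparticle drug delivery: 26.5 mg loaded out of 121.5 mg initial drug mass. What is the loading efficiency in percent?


Drug loading efficiency = (drug loaded / drug initial) * 100
DLE = 26.5 / 121.5 * 100
DLE = 0.2181 * 100
DLE = 21.81%

21.81


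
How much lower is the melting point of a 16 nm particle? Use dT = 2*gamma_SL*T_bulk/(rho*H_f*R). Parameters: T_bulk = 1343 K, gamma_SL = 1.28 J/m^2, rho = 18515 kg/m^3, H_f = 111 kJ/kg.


Radius R = 16/2 = 8 nm = 8e-09 m
Convert H_f = 111 kJ/kg = 111000 J/kg
dT = 2 * gamma_SL * T_bulk / (rho * H_f * R)
dT = 2 * 1.28 * 1343 / (18515 * 111000 * 8e-09)
dT = 209.1 K

209.1


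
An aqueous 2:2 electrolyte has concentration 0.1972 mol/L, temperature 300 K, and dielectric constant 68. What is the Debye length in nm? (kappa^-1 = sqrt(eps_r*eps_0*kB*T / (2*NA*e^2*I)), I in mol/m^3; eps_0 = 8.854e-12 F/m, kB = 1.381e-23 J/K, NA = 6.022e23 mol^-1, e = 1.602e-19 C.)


Ionic strength I = 0.1972 * 2^2 * 1000 = 788.8 mol/m^3
kappa^-1 = sqrt(68 * 8.854e-12 * 1.381e-23 * 300 / (2 * 6.022e23 * (1.602e-19)^2 * 788.8))
kappa^-1 = 0.32 nm

0.32


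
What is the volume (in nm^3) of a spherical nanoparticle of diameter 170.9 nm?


Radius r = 170.9/2 = 85.45 nm
Volume V = (4/3) * pi * r^3
V = (4/3) * pi * (85.45)^3
V = 2613513.88 nm^3

2613513.88


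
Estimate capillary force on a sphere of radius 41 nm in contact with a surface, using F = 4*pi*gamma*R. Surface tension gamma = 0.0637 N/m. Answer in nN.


Convert radius: R = 41 nm = 4.1e-08 m
F = 4 * pi * gamma * R
F = 4 * pi * 0.0637 * 4.1e-08
F = 3.28196e-08 N = 32.8196 nN

32.8196


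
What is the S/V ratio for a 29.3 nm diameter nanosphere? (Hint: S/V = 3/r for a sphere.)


Radius r = 29.3/2 = 14.65 nm
S/V = 3 / r = 3 / 14.65
S/V = 0.2048 nm^-1

0.2048


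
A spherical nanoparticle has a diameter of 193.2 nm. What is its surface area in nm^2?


Radius r = 193.2/2 = 96.6 nm
Surface area SA = 4 * pi * r^2
SA = 4 * pi * (96.6)^2
SA = 117263.84 nm^2

117263.84


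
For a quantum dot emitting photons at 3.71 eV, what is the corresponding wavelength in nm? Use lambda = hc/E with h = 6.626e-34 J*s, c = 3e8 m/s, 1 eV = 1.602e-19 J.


Convert energy: E = 3.71 eV = 3.71 * 1.602e-19 = 5.94342e-19 J
lambda = h*c / E = 6.626e-34 * 3e8 / 5.94342e-19
lambda = 3.34454e-07 m = 334.5 nm

334.5


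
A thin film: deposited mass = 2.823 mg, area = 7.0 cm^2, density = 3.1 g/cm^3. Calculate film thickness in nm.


Convert: m = 2.823 mg = 2.8230e-06 kg, A = 7.0 cm^2 = 7.0000e-04 m^2, rho = 3.1 g/cm^3 = 3100 kg/m^3
t = m / (A * rho)
t = 2.8230e-06 / (7.0000e-04 * 3100)
t = 1.3009e-06 m = 1300.9 nm

1300.9


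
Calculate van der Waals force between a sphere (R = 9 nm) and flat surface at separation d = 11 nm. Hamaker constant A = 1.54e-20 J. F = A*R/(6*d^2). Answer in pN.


Convert to SI: R = 9 nm = 9e-09 m, d = 11 nm = 1.1e-08 m
F = A * R / (6 * d^2)
F = 1.54e-20 * 9e-09 / (6 * (1.1e-08)^2)
F = 1.90909e-13 N = 0.191 pN

0.191


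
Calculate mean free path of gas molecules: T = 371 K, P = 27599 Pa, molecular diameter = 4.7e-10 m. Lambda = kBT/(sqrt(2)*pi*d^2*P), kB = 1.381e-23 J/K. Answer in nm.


Mean free path: lambda = kB*T / (sqrt(2) * pi * d^2 * P)
lambda = 1.381e-23 * 371 / (sqrt(2) * pi * (4.7e-10)^2 * 27599)
lambda = 1.89153e-07 m
lambda = 189.15 nm

189.15


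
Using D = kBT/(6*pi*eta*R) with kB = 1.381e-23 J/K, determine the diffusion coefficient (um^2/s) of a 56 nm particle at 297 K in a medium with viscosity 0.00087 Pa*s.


Radius R = 56/2 = 28 nm = 2.8e-08 m
D = kB*T / (6*pi*eta*R)
D = 1.381e-23 * 297 / (6 * pi * 0.00087 * 2.8e-08)
D = 8.93247e-12 m^2/s = 8.932 um^2/s

8.932


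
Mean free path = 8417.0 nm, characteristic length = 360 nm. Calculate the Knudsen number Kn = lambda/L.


Knudsen number Kn = lambda / L
Kn = 8417.0 / 360
Kn = 23.3806

23.3806


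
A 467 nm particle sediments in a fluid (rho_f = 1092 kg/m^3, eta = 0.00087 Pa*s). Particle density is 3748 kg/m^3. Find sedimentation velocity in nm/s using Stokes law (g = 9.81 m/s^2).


Radius R = 467/2 nm = 2.335e-07 m
Density difference = 3748 - 1092 = 2656 kg/m^3
v = 2 * R^2 * (rho_p - rho_f) * g / (9 * eta)
v = 2 * (2.335e-07)^2 * 2656 * 9.81 / (9 * 0.00087)
v = 3.6286e-07 m/s = 362.86 nm/s

362.86


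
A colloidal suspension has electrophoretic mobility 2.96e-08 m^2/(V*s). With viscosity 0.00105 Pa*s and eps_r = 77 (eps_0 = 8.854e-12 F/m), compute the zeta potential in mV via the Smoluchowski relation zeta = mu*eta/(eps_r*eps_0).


Smoluchowski equation: zeta = mu * eta / (eps_r * eps_0)
zeta = 2.96e-08 * 0.00105 / (77 * 8.854e-12)
zeta = 0.045588 V = 45.59 mV

45.59


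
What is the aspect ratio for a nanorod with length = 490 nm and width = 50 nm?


Aspect ratio AR = length / diameter
AR = 490 / 50
AR = 9.8

9.8


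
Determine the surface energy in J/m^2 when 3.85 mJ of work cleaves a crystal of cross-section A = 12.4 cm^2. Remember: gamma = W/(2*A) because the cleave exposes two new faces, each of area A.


Convert: A = 12.4 cm^2 = 0.00124 m^2, W = 3.85 mJ = 0.00385 J
Cleaving exposes two faces of area A, so total new surface = 2*A and gamma = W / (2*A)
gamma = 0.00385 / (2 * 0.00124)
gamma = 1.552 J/m^2

1.552


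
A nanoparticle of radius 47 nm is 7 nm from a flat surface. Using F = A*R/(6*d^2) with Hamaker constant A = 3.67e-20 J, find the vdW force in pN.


Convert to SI: R = 47 nm = 4.7e-08 m, d = 7 nm = 7e-09 m
F = A * R / (6 * d^2)
F = 3.67e-20 * 4.7e-08 / (6 * (7e-09)^2)
F = 5.86701e-12 N = 5.867 pN

5.867


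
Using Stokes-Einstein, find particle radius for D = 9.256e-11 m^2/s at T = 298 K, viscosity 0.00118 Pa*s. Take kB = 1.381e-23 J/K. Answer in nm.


Stokes-Einstein: R = kB*T / (6*pi*eta*D)
R = 1.381e-23 * 298 / (6 * pi * 0.00118 * 9.256e-11)
R = 1.99896e-09 m = 2.0 nm

2.0


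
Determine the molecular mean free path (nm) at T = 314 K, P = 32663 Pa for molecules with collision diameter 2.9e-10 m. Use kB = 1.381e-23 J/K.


Mean free path: lambda = kB*T / (sqrt(2) * pi * d^2 * P)
lambda = 1.381e-23 * 314 / (sqrt(2) * pi * (2.9e-10)^2 * 32663)
lambda = 3.55309e-07 m
lambda = 355.31 nm

355.31


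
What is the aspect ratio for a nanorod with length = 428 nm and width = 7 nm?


Aspect ratio AR = length / diameter
AR = 428 / 7
AR = 61.14

61.14


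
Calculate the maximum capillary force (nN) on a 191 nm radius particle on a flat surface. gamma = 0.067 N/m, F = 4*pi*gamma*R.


Convert radius: R = 191 nm = 1.91e-07 m
F = 4 * pi * gamma * R
F = 4 * pi * 0.067 * 1.91e-07
F = 1.60812e-07 N = 160.8118 nN

160.8118


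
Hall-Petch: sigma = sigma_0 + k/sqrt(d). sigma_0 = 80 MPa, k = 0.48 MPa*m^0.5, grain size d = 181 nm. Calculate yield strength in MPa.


d = 181 nm = 1.81e-07 m
sqrt(d) = 0.0004254409
Hall-Petch contribution = k / sqrt(d) = 0.48 / 0.0004254409 = 1128.2 MPa
sigma = sigma_0 + k/sqrt(d) = 80 + 1128.2 = 1208.2 MPa

1208.2


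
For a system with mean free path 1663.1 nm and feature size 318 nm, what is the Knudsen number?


Knudsen number Kn = lambda / L
Kn = 1663.1 / 318
Kn = 5.2299

5.2299


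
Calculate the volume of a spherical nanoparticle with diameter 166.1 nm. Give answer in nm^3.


Radius r = 166.1/2 = 83.05 nm
Volume V = (4/3) * pi * r^3
V = (4/3) * pi * (83.05)^3
V = 2399426.88 nm^3

2399426.88


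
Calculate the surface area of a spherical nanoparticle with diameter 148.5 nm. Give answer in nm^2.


Radius r = 148.5/2 = 74.25 nm
Surface area SA = 4 * pi * r^2
SA = 4 * pi * (74.25)^2
SA = 69279.19 nm^2

69279.19


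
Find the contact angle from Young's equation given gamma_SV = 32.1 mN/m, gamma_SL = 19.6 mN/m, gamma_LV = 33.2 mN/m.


cos(theta) = (gamma_SV - gamma_SL) / gamma_LV
cos(theta) = (32.1 - 19.6) / 33.2
cos(theta) = 0.376506
theta = arccos(0.376506) = 67.88 degrees

67.88


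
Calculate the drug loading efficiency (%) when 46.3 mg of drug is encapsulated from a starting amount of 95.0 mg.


Drug loading efficiency = (drug loaded / drug initial) * 100
DLE = 46.3 / 95.0 * 100
DLE = 0.4874 * 100
DLE = 48.74%

48.74


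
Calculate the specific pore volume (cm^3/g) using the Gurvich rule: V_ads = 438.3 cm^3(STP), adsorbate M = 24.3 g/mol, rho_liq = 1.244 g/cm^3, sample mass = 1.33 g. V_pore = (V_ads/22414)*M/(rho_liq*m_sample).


Moles adsorbed n = V_ads / 22414 = 438.3 / 22414 = 1.955474e-02 mol
Liquid volume V_liq = n * M / rho_liq = 1.955474e-02 * 24.3 / 1.244 = 0.38198 cm^3
Specific pore volume V_pore = V_liq / m_sample = 0.38198 / 1.33
V_pore = 0.2872 cm^3/g

0.2872


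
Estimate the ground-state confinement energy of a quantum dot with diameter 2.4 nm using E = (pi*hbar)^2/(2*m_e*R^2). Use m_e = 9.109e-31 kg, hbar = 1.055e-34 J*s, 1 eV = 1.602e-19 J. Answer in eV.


Radius R = 2.4/2 = 1.2 nm = 1.2e-09 m
E = (pi * 1.055e-34)^2 / (2 * 9.109e-31 * (1.2e-09)^2)
E(J) = 4.18737e-20
E = E(J) / 1.602e-19 = 0.2614 eV

0.2614


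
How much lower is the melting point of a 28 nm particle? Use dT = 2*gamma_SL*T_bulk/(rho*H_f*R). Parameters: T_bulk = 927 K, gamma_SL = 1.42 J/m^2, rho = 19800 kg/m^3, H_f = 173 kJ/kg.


Radius R = 28/2 = 14 nm = 1.4e-08 m
Convert H_f = 173 kJ/kg = 173000 J/kg
dT = 2 * gamma_SL * T_bulk / (rho * H_f * R)
dT = 2 * 1.42 * 927 / (19800 * 173000 * 1.4e-08)
dT = 54.9 K

54.9


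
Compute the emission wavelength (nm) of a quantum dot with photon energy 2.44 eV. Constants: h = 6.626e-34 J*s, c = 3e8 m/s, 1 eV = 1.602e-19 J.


Convert energy: E = 2.44 eV = 2.44 * 1.602e-19 = 3.90888e-19 J
lambda = h*c / E = 6.626e-34 * 3e8 / 3.90888e-19
lambda = 5.08534e-07 m = 508.5 nm

508.5


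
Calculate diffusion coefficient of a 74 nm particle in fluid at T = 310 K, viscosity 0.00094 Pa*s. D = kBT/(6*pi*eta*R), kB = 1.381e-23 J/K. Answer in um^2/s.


Radius R = 74/2 = 37 nm = 3.7e-08 m
D = kB*T / (6*pi*eta*R)
D = 1.381e-23 * 310 / (6 * pi * 0.00094 * 3.7e-08)
D = 6.53017e-12 m^2/s = 6.53 um^2/s

6.53


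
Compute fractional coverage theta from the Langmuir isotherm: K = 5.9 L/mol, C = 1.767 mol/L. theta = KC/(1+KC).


Langmuir isotherm: theta = K*C / (1 + K*C)
K*C = 5.9 * 1.767 = 10.4253
theta = 10.4253 / (1 + 10.4253) = 10.4253 / 11.4253
theta = 0.9125

0.9125


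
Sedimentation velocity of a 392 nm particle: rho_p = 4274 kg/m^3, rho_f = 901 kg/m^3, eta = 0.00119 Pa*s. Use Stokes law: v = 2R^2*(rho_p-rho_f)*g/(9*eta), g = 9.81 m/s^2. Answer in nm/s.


Radius R = 392/2 nm = 1.96e-07 m
Density difference = 4274 - 901 = 3373 kg/m^3
v = 2 * R^2 * (rho_p - rho_f) * g / (9 * eta)
v = 2 * (1.96e-07)^2 * 3373 * 9.81 / (9 * 0.00119)
v = 2.37377e-07 m/s = 237.3767 nm/s

237.3767


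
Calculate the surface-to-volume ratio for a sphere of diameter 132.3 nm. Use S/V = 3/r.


Radius r = 132.3/2 = 66.15 nm
S/V = 3 / r = 3 / 66.15
S/V = 0.0454 nm^-1

0.0454


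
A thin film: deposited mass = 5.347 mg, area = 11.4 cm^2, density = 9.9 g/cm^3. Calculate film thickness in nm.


Convert: m = 5.347 mg = 5.3470e-06 kg, A = 11.4 cm^2 = 1.1400e-03 m^2, rho = 9.9 g/cm^3 = 9900 kg/m^3
t = m / (A * rho)
t = 5.3470e-06 / (1.1400e-03 * 9900)
t = 4.7377e-07 m = 473.8 nm

473.8


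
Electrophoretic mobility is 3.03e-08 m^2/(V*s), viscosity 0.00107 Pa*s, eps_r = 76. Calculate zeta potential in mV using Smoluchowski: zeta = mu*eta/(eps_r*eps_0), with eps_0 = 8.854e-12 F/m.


Smoluchowski equation: zeta = mu * eta / (eps_r * eps_0)
zeta = 3.03e-08 * 0.00107 / (76 * 8.854e-12)
zeta = 0.048181 V = 48.18 mV

48.18


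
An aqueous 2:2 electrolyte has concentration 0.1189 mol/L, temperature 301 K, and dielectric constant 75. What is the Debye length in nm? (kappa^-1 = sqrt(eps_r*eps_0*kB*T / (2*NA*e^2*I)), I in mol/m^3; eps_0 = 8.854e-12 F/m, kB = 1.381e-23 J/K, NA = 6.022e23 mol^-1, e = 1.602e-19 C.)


Ionic strength I = 0.1189 * 2^2 * 1000 = 475.6 mol/m^3
kappa^-1 = sqrt(75 * 8.854e-12 * 1.381e-23 * 301 / (2 * 6.022e23 * (1.602e-19)^2 * 475.6))
kappa^-1 = 0.433 nm

0.433


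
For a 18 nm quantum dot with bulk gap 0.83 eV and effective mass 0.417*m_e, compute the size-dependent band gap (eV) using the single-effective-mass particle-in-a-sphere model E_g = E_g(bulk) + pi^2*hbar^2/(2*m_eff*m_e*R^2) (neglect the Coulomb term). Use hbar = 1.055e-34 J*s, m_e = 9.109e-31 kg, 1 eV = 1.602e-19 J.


Radius R = 18/2 nm = 9e-09 m
Confinement energy dE = pi^2 * hbar^2 / (2 * m_eff * m_e * R^2)
dE = pi^2 * (1.055e-34)^2 / (2 * 0.417 * 9.109e-31 * (9e-09)^2) J, divided by 1.602e-19 J/eV
dE = 0.0111 eV
Total band gap = E_g(bulk) + dE = 0.83 + 0.0111 = 0.8411 eV

0.8411


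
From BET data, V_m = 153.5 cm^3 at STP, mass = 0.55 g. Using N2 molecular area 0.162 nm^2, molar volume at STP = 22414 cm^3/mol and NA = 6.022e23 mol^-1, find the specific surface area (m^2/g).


Number of moles in monolayer = V_m / 22414 = 153.5 / 22414 = 0.0068484
Number of molecules = moles * NA = 0.0068484 * 6.022e23
SA = molecules * sigma / mass
SA = (153.5 / 22414) * 6.022e23 * 0.162e-18 / 0.55
SA = 1214.7 m^2/g

1214.7


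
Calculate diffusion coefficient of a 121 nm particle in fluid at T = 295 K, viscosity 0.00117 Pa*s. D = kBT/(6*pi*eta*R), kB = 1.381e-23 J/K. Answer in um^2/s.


Radius R = 121/2 = 60.5 nm = 6.05e-08 m
D = kB*T / (6*pi*eta*R)
D = 1.381e-23 * 295 / (6 * pi * 0.00117 * 6.05e-08)
D = 3.05333e-12 m^2/s = 3.053 um^2/s

3.053
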